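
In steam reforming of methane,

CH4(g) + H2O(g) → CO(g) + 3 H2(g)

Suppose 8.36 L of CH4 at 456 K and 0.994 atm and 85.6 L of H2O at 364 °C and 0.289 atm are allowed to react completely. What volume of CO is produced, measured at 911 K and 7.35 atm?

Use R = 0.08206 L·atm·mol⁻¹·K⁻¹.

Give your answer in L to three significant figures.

n(CH4) = PV/RT = (0.994 × 8.36) / (0.08206 × 456) = 0.2221 mol
n(H2O) = PV/RT = (0.289 × 85.6) / (0.08206 × 637.15) = 0.4731 mol
For 0.2221 mol CH4, stoichiometry requires (1/1) × 0.2221 = 0.2221 mol H2O; 0.4731 mol is available, so CH4 is limiting.
n(CO) = (1/1) × 0.2221 = 0.2221 mol
V(CO) = nRT/P = 0.2221 × 0.08206 × 911 / 7.35 = 2.259 L

2.26 L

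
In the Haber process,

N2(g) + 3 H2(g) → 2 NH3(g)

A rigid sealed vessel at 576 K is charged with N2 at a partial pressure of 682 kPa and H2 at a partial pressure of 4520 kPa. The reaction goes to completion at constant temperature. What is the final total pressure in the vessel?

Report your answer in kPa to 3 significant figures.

Because the vessel is rigid and T is held at 576 K, work the stoichiometry in partial pressures (P_i = n_iRT/V).
P(H2) required for 682 kPa of N2 = (3/1) × 682 = 2046 kPa; available 4520 kPa, so N2 is limiting.
P(H2) remaining = 4520 − (3/1) × 682 = 2474 kPa
P(gaseous products) = (2)/1 × 682 = 1364 kPa
P_total at 576 K = 2474 + 1364 = 3838 kPa

3840 kPa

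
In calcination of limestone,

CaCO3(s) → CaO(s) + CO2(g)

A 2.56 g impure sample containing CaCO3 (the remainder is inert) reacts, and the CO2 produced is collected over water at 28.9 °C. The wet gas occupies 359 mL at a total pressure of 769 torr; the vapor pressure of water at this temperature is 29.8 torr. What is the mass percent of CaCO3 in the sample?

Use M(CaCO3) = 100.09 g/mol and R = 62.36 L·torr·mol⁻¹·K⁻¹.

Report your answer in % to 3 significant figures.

P(CO2) = 769 − 29.8 = 739.2 torr
n(CO2) = PV/RT = (739.2 × 0.3590) / (62.36 × 302.05) = 0.01409 mol
n(CaCO3) = (1/1) × 0.01409 = 0.01409 mol
m(CaCO3) = 0.01409 × 100.09 = 1.410 g
%CaCO3 = 1.410 / 2.56 × 100 = 55.08%

55.1 %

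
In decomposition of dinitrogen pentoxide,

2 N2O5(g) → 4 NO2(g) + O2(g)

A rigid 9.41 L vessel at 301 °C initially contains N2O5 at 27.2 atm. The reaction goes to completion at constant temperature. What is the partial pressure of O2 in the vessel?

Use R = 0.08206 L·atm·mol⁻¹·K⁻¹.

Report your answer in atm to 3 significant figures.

n(N2O5)₀ = PV/RT = (27.2 × 9.41) / (0.08206 × 574.15) = 5.433 mol
n(O2) = (1/2) × 5.433 = 2.716 mol
P(O2) = nRT/V = 2.716 × 0.08206 × 574.15 / 9.41 = 13.60 atm

13.6 atm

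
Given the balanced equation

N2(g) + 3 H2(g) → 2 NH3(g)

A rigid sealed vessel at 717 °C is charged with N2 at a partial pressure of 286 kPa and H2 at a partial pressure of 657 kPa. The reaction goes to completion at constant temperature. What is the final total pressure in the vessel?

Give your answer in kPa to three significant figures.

Because the vessel is rigid and T is held at 717 °C, work the stoichiometry in partial pressures (P_i = n_iRT/V).
P(H2) required for 286 kPa of N2 = (3/1) × 286 = 858.0 kPa; available 657 kPa, so H2 is limiting.
P(N2) remaining = 286 − (1/3) × 657 = 67.00 kPa
P(gaseous products) = (2)/3 × 657 = 438.0 kPa
P_total at 717 °C = 67.00 + 438.0 = 505.0 kPa

505 kPa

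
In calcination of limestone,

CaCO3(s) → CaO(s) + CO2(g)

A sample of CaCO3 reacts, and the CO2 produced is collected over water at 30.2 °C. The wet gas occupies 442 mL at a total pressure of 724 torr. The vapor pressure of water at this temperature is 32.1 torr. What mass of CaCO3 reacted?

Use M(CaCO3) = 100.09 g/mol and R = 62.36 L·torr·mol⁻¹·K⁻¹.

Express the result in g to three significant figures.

P(CO2) = 724 − 32.1 = 691.9 torr
n(CO2) = PV/RT = (691.9 × 0.4420) / (62.36 × 303.35) = 0.01617 mol
n(CaCO3) = (1/1) × 0.01617 = 0.01617 mol
m(CaCO3) = 0.01617 × 100.09 = 1.618 g

1.62 g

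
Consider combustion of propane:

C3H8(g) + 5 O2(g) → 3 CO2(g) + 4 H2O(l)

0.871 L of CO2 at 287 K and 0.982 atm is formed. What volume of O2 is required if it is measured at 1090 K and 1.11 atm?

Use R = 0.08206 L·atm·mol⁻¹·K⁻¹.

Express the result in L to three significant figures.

4.88 L

n(CO2) = PV/RT = (0.982 × 0.871) / (0.08206 × 287) = 0.03632 mol
n(O2) = (5/3) × 0.03632 = 0.06053 mol
V = nRT/P = 0.06053 × 0.08206 × 1090 / 1.11 = 4.878 L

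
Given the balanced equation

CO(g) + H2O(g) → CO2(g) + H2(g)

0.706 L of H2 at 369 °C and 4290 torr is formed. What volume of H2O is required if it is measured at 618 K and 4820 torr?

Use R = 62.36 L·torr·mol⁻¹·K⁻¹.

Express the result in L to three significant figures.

0.605 L

n(H2) = PV/RT = (4290 × 0.706) / (62.36 × 642.15) = 0.07563 mol
n(H2O) = (1/1) × 0.07563 = 0.07563 mol
V = nRT/P = 0.07563 × 62.36 × 618 / 4820 = 0.6047 L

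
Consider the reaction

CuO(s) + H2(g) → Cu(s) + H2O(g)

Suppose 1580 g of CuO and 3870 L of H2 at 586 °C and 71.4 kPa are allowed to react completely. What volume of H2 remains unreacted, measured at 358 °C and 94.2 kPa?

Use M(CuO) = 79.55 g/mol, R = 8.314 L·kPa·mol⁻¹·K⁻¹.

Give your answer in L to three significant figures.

n(CuO) = 1580 / 79.55 = 19.86 mol
n(H2) = PV/RT = (71.4 × 3870) / (8.314 × 859.15) = 38.68 mol
For 19.86 mol CuO, stoichiometry requires (1/1) × 19.86 = 19.86 mol H2; 38.68 mol is available, so CuO is limiting.
n(H2) consumed = (1/1) × 19.86 = 19.86 mol; remaining = 38.68 − 19.86 = 18.82 mol
V(H2) = nRT/P = 18.82 × 8.314 × 631.15 / 94.2 = 1048 L

1050 L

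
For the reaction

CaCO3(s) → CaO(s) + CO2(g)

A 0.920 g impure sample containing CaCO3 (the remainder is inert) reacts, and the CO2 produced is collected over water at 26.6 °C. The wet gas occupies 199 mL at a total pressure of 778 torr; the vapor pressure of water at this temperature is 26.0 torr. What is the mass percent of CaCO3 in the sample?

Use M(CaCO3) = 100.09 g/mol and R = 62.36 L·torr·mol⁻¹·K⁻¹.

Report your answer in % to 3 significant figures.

87.1 %

P(CO2) = 778 − 26.0 = 752.0 torr
n(CO2) = PV/RT = (752.0 × 0.1990) / (62.36 × 299.75) = 0.008006 mol
n(CaCO3) = (1/1) × 0.008006 = 0.008006 mol
m(CaCO3) = 0.008006 × 100.09 = 0.8013 g
%CaCO3 = 0.8013 / 0.920 × 100 = 87.10%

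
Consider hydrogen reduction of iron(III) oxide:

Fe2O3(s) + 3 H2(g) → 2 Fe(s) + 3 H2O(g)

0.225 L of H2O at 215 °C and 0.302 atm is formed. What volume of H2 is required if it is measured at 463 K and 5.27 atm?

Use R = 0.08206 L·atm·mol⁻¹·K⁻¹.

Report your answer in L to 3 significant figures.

n(H2O) = PV/RT = (0.302 × 0.225) / (0.08206 × 488.15) = 0.001696 mol
n(H2) = (3/3) × 0.001696 = 0.001696 mol
V = nRT/P = 0.001696 × 0.08206 × 463 / 5.27 = 0.01223 L

0.0122 L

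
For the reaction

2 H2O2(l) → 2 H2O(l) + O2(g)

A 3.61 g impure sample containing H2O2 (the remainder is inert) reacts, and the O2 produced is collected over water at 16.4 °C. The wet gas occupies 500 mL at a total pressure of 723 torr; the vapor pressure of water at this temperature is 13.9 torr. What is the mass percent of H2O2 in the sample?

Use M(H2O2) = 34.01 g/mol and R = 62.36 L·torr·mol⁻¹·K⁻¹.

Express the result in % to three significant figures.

37.0 %

P(O2) = 723 − 13.9 = 709.1 torr
n(O2) = PV/RT = (709.1 × 0.5000) / (62.36 × 289.55) = 0.01964 mol
n(H2O2) = (2/1) × 0.01964 = 0.03928 mol
m(H2O2) = 0.03928 × 34.01 = 1.336 g
%H2O2 = 1.336 / 3.61 × 100 = 37.01%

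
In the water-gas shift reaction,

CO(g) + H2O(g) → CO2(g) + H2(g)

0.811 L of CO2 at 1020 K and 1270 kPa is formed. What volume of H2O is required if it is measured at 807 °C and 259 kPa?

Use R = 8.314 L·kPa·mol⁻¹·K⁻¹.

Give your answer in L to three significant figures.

4.21 L

n(CO2) = PV/RT = (1270 × 0.811) / (8.314 × 1020) = 0.1215 mol
n(H2O) = (1/1) × 0.1215 = 0.1215 mol
V = nRT/P = 0.1215 × 8.314 × 1080.15 / 259 = 4.213 L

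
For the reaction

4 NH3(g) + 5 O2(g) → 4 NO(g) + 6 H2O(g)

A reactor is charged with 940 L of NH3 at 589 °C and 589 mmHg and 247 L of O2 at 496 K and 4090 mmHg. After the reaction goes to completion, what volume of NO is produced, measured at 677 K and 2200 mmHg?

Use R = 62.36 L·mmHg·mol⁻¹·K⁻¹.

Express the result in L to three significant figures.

198 L

n(NH3) = PV/RT = (589 × 940) / (62.36 × 862.15) = 10.30 mol
n(O2) = PV/RT = (4090 × 247) / (62.36 × 496) = 32.66 mol
For 10.30 mol NH3, stoichiometry requires (5/4) × 10.30 = 12.88 mol O2; 32.66 mol is available, so NH3 is limiting.
n(NO) = (4/4) × 10.30 = 10.30 mol
V(NO) = nRT/P = 10.30 × 62.36 × 677 / 2200 = 197.7 L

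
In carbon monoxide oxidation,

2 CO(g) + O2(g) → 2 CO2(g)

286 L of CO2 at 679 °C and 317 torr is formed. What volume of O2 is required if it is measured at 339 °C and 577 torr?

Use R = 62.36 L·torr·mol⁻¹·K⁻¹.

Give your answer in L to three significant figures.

n(CO2) = PV/RT = (317 × 286) / (62.36 × 952.15) = 1.527 mol
n(O2) = (1/2) × 1.527 = 0.7635 mol
V = nRT/P = 0.7635 × 62.36 × 612.15 / 577 = 50.51 L

50.5 L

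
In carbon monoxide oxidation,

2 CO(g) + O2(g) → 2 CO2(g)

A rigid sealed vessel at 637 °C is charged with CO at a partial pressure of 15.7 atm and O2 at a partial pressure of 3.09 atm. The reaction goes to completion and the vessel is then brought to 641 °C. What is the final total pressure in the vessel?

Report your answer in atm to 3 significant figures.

At constant V, partial pressures at 637 °C are proportional to moles, so apply stoichiometry directly to pressures.
P(O2) required for 15.7 atm of CO = (1/2) × 15.7 = 7.850 atm; available 3.09 atm, so O2 is limiting.
P(CO) remaining = 15.7 − (2/1) × 3.09 = 9.520 atm
P(gaseous products) = (2)/1 × 3.09 = 6.180 atm
P_total at 637 °C = 9.520 + 6.180 = 15.70 atm
Scaling to 641 °C: P = 15.70 × 914.15/910.15 = 15.77 atm

15.8 atm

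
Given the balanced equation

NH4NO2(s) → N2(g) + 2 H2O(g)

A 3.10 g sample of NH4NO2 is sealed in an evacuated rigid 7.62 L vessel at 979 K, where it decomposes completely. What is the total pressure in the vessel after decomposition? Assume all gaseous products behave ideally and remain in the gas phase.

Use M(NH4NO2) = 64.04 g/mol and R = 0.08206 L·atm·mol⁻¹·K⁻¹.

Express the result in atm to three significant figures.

n(NH4NO2) = 3.10 / 64.04 = 0.04841 mol
n(gas produced) = (3/1) × 0.04841 = 0.1452 mol
P = nRT/V = 0.1452 × 0.08206 × 979 / 7.62 = 1.531 atm

1.53 atm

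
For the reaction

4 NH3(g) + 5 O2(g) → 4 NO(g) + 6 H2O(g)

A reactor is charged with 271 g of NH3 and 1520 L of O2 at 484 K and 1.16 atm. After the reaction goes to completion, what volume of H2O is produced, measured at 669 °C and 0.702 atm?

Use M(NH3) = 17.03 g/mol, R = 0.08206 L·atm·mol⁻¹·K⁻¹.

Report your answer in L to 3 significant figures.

n(NH3) = 271 / 17.03 = 15.91 mol
n(O2) = PV/RT = (1.16 × 1520) / (0.08206 × 484) = 44.39 mol
For 15.91 mol NH3, stoichiometry requires (5/4) × 15.91 = 19.89 mol O2; 44.39 mol is available, so NH3 is limiting.
n(H2O) = (6/4) × 15.91 = 23.87 mol
V(H2O) = nRT/P = 23.87 × 0.08206 × 942.15 / 0.702 = 2629 L

2630 L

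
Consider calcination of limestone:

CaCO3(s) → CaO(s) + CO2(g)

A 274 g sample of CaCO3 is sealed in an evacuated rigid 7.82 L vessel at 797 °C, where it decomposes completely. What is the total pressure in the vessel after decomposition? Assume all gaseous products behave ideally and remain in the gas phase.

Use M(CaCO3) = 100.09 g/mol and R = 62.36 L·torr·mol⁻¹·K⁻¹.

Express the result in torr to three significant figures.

23400 torr

n(CaCO3) = 274 / 100.09 = 2.738 mol
n(gas produced) = (1/1) × 2.738 = 2.738 mol
P = nRT/V = 2.738 × 62.36 × 1070.15 / 7.82 = 23370 torr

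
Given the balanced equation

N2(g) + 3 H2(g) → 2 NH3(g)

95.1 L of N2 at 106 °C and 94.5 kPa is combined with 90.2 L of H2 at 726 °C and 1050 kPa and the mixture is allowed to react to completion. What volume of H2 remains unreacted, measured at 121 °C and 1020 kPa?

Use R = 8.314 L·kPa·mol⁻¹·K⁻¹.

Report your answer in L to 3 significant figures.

n(N2) = PV/RT = (94.5 × 95.1) / (8.314 × 379.15) = 2.851 mol
n(H2) = PV/RT = (1050 × 90.2) / (8.314 × 999.15) = 11.40 mol
For 2.851 mol N2, stoichiometry requires (3/1) × 2.851 = 8.553 mol H2; 11.40 mol is available, so N2 is limiting.
n(H2) consumed = (3/1) × 2.851 = 8.553 mol; remaining = 11.40 − 8.553 = 2.847 mol
V(H2) = nRT/P = 2.847 × 8.314 × 394.15 / 1020 = 9.147 L

9.15 L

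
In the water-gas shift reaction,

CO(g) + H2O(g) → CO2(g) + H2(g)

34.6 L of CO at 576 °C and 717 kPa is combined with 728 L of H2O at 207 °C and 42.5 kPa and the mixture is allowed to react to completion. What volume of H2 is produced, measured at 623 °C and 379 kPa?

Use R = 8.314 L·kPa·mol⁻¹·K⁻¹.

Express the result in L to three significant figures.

n(CO) = PV/RT = (717 × 34.6) / (8.314 × 849.15) = 3.514 mol
n(H2O) = PV/RT = (42.5 × 728) / (8.314 × 480.15) = 7.751 mol
For 3.514 mol CO, stoichiometry requires (1/1) × 3.514 = 3.514 mol H2O; 7.751 mol is available, so CO is limiting.
n(H2) = (1/1) × 3.514 = 3.514 mol
V(H2) = nRT/P = 3.514 × 8.314 × 896.15 / 379 = 69.08 L

69.1 L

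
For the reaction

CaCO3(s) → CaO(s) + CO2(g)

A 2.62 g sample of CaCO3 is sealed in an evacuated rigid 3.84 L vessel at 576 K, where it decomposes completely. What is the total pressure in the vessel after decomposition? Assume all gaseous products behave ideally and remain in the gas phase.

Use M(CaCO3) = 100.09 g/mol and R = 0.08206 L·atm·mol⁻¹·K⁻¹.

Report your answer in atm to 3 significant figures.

n(CaCO3) = 2.62 / 100.09 = 0.02618 mol
n(gas produced) = (1/1) × 0.02618 = 0.02618 mol
P = nRT/V = 0.02618 × 0.08206 × 576 / 3.84 = 0.3222 atm

0.322 atm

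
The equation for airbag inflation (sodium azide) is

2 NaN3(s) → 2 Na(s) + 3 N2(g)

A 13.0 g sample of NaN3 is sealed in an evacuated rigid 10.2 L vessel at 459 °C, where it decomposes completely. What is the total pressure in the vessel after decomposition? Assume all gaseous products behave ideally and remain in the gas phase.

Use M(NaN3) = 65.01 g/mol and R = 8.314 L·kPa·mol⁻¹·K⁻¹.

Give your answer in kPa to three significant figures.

179 kPa

n(NaN3) = 13.0 / 65.01 = 0.2000 mol
n(gas produced) = (3/2) × 0.2000 = 0.3000 mol
P = nRT/V = 0.3000 × 8.314 × 732.15 / 10.2 = 179.0 kPa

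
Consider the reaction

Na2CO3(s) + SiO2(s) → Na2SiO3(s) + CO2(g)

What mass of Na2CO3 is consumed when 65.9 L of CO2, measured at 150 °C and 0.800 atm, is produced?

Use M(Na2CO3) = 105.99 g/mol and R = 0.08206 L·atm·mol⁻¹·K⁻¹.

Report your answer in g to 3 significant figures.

n(CO2) = PV/RT = (0.800 × 65.9) / (0.08206 × 423.15) = 1.518 mol
n(Na2CO3) = (1/1) × 1.518 = 1.518 mol
m(Na2CO3) = 1.518 × 105.99 = 160.9 g

161 g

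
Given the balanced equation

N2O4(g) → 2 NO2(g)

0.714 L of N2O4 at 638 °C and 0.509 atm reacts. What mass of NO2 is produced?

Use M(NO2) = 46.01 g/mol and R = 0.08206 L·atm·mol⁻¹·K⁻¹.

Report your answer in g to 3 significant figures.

n(N2O4) = PV/RT = (0.509 × 0.714) / (0.08206 × 911.15) = 0.004861 mol
n(NO2) = (2/1) × 0.004861 = 0.009722 mol
m(NO2) = 0.009722 × 46.01 = 0.4473 g

0.447 g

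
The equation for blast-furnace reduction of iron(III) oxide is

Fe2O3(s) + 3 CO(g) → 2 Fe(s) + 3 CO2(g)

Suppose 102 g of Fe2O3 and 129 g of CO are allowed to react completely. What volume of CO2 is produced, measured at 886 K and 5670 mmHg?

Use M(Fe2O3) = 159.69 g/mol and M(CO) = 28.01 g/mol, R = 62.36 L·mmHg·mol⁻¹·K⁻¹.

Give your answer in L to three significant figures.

18.7 L

n(Fe2O3) = 102 / 159.69 = 0.6387 mol
n(CO) = 129 / 28.01 = 4.605 mol
For 0.6387 mol Fe2O3, stoichiometry requires (3/1) × 0.6387 = 1.916 mol CO; 4.605 mol is available, so Fe2O3 is limiting.
n(CO2) = (3/1) × 0.6387 = 1.916 mol
V(CO2) = nRT/P = 1.916 × 62.36 × 886 / 5670 = 18.67 L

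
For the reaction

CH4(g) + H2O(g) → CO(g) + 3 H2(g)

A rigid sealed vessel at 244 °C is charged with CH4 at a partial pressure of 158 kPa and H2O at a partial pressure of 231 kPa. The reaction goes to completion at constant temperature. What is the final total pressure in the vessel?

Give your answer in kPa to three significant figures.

With V and T fixed, P_i ∝ n_i, so the mole ratios apply directly to partial pressures at 244 °C.
P(H2O) required for 158 kPa of CH4 = (1/1) × 158 = 158.0 kPa; available 231 kPa, so CH4 is limiting.
P(H2O) remaining = 231 − (1/1) × 158 = 73.00 kPa
P(gaseous products) = (1+3)/1 × 158 = 632.0 kPa
P_total at 244 °C = 73.00 + 632.0 = 705.0 kPa

705 kPa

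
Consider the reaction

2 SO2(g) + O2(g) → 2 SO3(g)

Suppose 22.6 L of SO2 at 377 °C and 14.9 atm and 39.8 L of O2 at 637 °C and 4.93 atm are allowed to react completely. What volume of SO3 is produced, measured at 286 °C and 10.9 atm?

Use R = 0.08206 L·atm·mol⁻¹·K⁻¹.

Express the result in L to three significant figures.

22.1 L

n(SO2) = PV/RT = (14.9 × 22.6) / (0.08206 × 650.15) = 6.312 mol
n(O2) = PV/RT = (4.93 × 39.8) / (0.08206 × 910.15) = 2.627 mol
For 6.312 mol SO2, stoichiometry requires (1/2) × 6.312 = 3.156 mol O2; 2.627 mol is available, so O2 is limiting.
n(SO3) = (2/1) × 2.627 = 5.254 mol
V(SO3) = nRT/P = 5.254 × 0.08206 × 559.15 / 10.9 = 22.12 L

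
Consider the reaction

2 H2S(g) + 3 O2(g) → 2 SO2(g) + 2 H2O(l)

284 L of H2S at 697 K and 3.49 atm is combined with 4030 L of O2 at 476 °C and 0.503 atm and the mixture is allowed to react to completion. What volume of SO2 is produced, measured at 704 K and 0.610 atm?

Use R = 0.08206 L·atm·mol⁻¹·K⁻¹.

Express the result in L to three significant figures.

n(H2S) = PV/RT = (3.49 × 284) / (0.08206 × 697) = 17.33 mol
n(O2) = PV/RT = (0.503 × 4030) / (0.08206 × 749.15) = 32.97 mol
For 17.33 mol H2S, stoichiometry requires (3/2) × 17.33 = 25.99 mol O2; 32.97 mol is available, so H2S is limiting.
n(SO2) = (2/2) × 17.33 = 17.33 mol
V(SO2) = nRT/P = 17.33 × 0.08206 × 704 / 0.610 = 1641 L

1640 L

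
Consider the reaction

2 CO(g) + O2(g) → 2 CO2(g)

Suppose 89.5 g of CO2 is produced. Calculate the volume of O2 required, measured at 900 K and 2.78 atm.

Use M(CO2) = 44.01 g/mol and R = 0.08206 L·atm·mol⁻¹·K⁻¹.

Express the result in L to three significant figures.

27.0 L

n(CO2) = 89.50 / 44.01 = 2.034 mol
n(O2) = (1/2) × 2.034 = 1.017 mol
V = nRT/P = 1.017 × 0.08206 × 900 / 2.78 = 27.02 L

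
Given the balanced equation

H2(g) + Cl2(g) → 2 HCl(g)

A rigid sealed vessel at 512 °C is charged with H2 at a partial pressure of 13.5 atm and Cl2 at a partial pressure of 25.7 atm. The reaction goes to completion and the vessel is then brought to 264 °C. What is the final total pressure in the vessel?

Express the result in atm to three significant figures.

26.8 atm

With V and T fixed, P_i ∝ n_i, so the mole ratios apply directly to partial pressures at 512 °C.
P(Cl2) required for 13.5 atm of H2 = (1/1) × 13.5 = 13.50 atm; available 25.7 atm, so H2 is limiting.
P(Cl2) remaining = 25.7 − (1/1) × 13.5 = 12.20 atm
P(gaseous products) = (2)/1 × 13.5 = 27.00 atm
P_total at 512 °C = 12.20 + 27.00 = 39.20 atm
Scaling to 264 °C: P = 39.20 × 537.15/785.15 = 26.82 atm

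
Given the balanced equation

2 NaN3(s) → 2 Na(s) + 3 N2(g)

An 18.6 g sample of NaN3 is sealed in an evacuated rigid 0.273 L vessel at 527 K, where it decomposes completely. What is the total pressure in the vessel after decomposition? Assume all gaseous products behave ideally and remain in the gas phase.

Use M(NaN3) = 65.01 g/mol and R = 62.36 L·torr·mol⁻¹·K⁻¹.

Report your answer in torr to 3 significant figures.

n(NaN3) = 18.6 / 65.01 = 0.2861 mol
n(gas produced) = (3/2) × 0.2861 = 0.4292 mol
P = nRT/V = 0.4292 × 62.36 × 527 / 0.273 = 51670 torr

51700 torr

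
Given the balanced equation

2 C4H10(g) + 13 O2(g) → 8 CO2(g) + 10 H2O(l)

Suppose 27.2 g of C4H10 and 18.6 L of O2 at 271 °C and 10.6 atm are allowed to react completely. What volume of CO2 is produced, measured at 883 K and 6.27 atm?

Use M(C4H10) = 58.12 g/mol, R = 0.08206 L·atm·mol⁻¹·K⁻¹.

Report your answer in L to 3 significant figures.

21.6 L

n(C4H10) = 27.2 / 58.12 = 0.4680 mol
n(O2) = PV/RT = (10.6 × 18.6) / (0.08206 × 544.15) = 4.415 mol
For 0.4680 mol C4H10, stoichiometry requires (13/2) × 0.4680 = 3.042 mol O2; 4.415 mol is available, so C4H10 is limiting.
n(CO2) = (8/2) × 0.4680 = 1.872 mol
V(CO2) = nRT/P = 1.872 × 0.08206 × 883 / 6.27 = 21.63 L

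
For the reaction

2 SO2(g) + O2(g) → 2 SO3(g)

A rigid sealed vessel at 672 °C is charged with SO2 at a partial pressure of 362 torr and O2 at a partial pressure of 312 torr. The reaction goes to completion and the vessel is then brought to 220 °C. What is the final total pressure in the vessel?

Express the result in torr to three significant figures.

257 torr

With V and T fixed, P_i ∝ n_i, so the mole ratios apply directly to partial pressures at 672 °C.
P(O2) required for 362 torr of SO2 = (1/2) × 362 = 181.0 torr; available 312 torr, so SO2 is limiting.
P(O2) remaining = 312 − (1/2) × 362 = 131.0 torr
P(gaseous products) = (2)/2 × 362 = 362.0 torr
P_total at 672 °C = 131.0 + 362.0 = 493.0 torr
Scaling to 220 °C: P = 493.0 × 493.15/945.15 = 257.2 torr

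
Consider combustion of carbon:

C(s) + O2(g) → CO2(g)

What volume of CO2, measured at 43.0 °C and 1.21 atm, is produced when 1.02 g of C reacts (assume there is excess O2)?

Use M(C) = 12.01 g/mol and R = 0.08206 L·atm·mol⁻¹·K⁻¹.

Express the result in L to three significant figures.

n(C) = 1.020 / 12.01 = 0.08493 mol
n(CO2) = (1/1) × 0.08493 = 0.08493 mol
V = nRT/P = 0.08493 × 0.08206 × 316.15 / 1.21 = 1.821 L

1.82 L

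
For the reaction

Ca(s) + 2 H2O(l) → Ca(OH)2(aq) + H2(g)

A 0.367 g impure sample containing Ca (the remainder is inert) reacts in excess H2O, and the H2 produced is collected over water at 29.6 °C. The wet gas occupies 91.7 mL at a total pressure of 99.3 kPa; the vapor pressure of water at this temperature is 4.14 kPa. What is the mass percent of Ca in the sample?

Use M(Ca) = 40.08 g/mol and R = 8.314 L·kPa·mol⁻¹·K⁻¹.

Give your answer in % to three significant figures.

P(H2) = 99.3 − 4.14 = 95.16 kPa
n(H2) = PV/RT = (95.16 × 0.09170) / (8.314 × 302.75) = 0.003467 mol
n(Ca) = (1/1) × 0.003467 = 0.003467 mol
m(Ca) = 0.003467 × 40.08 = 0.1390 g
%Ca = 0.1390 / 0.367 × 100 = 37.87%

37.9 %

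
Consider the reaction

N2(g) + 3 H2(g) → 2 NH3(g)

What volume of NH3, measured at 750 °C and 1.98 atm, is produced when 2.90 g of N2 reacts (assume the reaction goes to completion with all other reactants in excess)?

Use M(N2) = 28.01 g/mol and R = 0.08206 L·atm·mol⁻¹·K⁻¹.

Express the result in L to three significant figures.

8.78 L

n(N2) = 2.900 / 28.01 = 0.1035 mol
n(NH3) = (2/1) × 0.1035 = 0.2070 mol
V = nRT/P = 0.2070 × 0.08206 × 1023.15 / 1.98 = 8.778 L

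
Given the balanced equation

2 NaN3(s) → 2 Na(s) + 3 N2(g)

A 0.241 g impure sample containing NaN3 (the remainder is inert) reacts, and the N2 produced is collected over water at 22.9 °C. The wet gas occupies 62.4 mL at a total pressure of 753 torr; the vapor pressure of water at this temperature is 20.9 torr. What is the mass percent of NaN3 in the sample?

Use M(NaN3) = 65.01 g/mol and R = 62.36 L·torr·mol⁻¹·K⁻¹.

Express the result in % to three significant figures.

P(N2) = 753 − 20.9 = 732.1 torr
n(N2) = PV/RT = (732.1 × 0.06240) / (62.36 × 296.05) = 0.002474 mol
n(NaN3) = (2/3) × 0.002474 = 0.001649 mol
m(NaN3) = 0.001649 × 65.01 = 0.1072 g
%NaN3 = 0.1072 / 0.241 × 100 = 44.48%

44.5 %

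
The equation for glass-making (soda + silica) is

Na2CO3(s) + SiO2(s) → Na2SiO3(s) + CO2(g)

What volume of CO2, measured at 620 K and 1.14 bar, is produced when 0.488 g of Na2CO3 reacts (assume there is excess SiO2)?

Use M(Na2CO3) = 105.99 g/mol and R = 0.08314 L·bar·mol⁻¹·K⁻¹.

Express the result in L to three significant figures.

n(Na2CO3) = 0.4880 / 105.99 = 0.004604 mol
n(CO2) = (1/1) × 0.004604 = 0.004604 mol
V = nRT/P = 0.004604 × 0.08314 × 620 / 1.14 = 0.2082 L

0.208 L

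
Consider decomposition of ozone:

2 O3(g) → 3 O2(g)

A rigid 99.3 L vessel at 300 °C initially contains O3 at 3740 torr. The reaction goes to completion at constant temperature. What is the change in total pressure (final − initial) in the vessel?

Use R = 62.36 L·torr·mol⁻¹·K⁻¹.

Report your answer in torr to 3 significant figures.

Rigid vessel, constant T ⇒ P scales with total gas moles (2 → 3).
P_final = (3/2) × 3740 = 5610 torr; ΔP = 5610 − 3740 = 1870 torr

1870 torr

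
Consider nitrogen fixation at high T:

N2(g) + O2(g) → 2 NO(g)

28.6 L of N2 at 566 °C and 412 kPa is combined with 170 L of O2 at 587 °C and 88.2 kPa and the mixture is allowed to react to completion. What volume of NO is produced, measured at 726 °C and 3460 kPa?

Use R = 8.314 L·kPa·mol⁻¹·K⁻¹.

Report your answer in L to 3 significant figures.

8.11 L

n(N2) = PV/RT = (412 × 28.6) / (8.314 × 839.15) = 1.689 mol
n(O2) = PV/RT = (88.2 × 170) / (8.314 × 860.15) = 2.097 mol
For 1.689 mol N2, stoichiometry requires (1/1) × 1.689 = 1.689 mol O2; 2.097 mol is available, so N2 is limiting.
n(NO) = (2/1) × 1.689 = 3.378 mol
V(NO) = nRT/P = 3.378 × 8.314 × 999.15 / 3460 = 8.110 L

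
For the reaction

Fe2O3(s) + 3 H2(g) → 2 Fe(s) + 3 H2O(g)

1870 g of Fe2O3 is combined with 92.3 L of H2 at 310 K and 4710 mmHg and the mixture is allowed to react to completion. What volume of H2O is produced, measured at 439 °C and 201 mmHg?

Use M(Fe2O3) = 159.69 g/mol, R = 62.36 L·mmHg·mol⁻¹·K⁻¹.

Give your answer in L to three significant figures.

4970 L

n(Fe2O3) = 1870 / 159.69 = 11.71 mol
n(H2) = PV/RT = (4710 × 92.3) / (62.36 × 310) = 22.49 mol
For 11.71 mol Fe2O3, stoichiometry requires (3/1) × 11.71 = 35.13 mol H2; 22.49 mol is available, so H2 is limiting.
n(H2O) = (3/3) × 22.49 = 22.49 mol
V(H2O) = nRT/P = 22.49 × 62.36 × 712.15 / 201 = 4969 L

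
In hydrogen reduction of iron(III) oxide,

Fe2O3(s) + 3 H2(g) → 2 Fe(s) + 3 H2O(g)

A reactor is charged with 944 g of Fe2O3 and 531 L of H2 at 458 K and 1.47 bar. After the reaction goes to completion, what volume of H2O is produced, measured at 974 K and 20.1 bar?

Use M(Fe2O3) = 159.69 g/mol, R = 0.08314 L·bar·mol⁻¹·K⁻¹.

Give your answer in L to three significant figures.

n(Fe2O3) = 944 / 159.69 = 5.911 mol
n(H2) = PV/RT = (1.47 × 531) / (0.08314 × 458) = 20.50 mol
For 5.911 mol Fe2O3, stoichiometry requires (3/1) × 5.911 = 17.73 mol H2; 20.50 mol is available, so Fe2O3 is limiting.
n(H2O) = (3/1) × 5.911 = 17.73 mol
V(H2O) = nRT/P = 17.73 × 0.08314 × 974 / 20.1 = 71.43 L

71.4 L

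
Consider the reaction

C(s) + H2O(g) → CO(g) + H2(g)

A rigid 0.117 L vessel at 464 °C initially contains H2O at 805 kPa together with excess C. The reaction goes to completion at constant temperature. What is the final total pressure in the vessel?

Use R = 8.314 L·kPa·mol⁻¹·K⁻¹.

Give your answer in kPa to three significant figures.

Rigid vessel, constant T ⇒ P scales with total gas moles (1 → 2).
P_final = (2/1) × 805 = 1610 kPa

1610 kPa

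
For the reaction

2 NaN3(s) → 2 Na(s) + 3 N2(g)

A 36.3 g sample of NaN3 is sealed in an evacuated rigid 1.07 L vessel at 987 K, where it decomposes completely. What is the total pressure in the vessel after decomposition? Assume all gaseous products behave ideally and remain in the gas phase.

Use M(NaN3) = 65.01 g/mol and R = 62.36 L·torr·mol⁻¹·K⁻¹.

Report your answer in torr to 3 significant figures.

n(NaN3) = 36.3 / 65.01 = 0.5584 mol
n(gas produced) = (3/2) × 0.5584 = 0.8376 mol
P = nRT/V = 0.8376 × 62.36 × 987 / 1.07 = 48180 torr

48200 torr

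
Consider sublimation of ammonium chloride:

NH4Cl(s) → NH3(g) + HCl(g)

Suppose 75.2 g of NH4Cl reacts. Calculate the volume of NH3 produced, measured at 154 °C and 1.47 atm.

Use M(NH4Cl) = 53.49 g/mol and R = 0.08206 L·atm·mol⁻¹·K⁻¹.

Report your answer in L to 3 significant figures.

n(NH4Cl) = 75.20 / 53.49 = 1.406 mol
n(NH3) = (1/1) × 1.406 = 1.406 mol
V = nRT/P = 1.406 × 0.08206 × 427.15 / 1.47 = 33.53 L

33.5 L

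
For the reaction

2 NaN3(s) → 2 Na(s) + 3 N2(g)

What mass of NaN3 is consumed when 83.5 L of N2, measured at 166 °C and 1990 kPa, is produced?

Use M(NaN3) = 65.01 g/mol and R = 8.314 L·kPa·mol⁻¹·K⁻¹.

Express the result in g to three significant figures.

1970 g

n(N2) = PV/RT = (1990 × 83.5) / (8.314 × 439.15) = 45.51 mol
n(NaN3) = (2/3) × 45.51 = 30.34 mol
m(NaN3) = 30.34 × 65.01 = 1972 g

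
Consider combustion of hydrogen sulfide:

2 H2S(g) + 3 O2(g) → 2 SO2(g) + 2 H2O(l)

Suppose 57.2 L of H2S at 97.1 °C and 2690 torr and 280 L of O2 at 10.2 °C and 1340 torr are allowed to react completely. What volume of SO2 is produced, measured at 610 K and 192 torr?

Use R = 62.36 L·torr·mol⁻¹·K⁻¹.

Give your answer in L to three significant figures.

n(H2S) = PV/RT = (2690 × 57.2) / (62.36 × 370.25) = 6.664 mol
n(O2) = PV/RT = (1340 × 280) / (62.36 × 283.35) = 21.23 mol
For 6.664 mol H2S, stoichiometry requires (3/2) × 6.664 = 9.996 mol O2; 21.23 mol is available, so H2S is limiting.
n(SO2) = (2/2) × 6.664 = 6.664 mol
V(SO2) = nRT/P = 6.664 × 62.36 × 610 / 192 = 1320 L

1320 L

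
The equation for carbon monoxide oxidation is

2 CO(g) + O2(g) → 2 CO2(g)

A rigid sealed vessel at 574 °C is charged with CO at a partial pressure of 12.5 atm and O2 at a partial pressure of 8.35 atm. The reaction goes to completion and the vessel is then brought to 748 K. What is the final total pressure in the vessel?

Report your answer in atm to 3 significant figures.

12.9 atm

Because the vessel is rigid and T is held at 574 °C, work the stoichiometry in partial pressures (P_i = n_iRT/V).
P(O2) required for 12.5 atm of CO = (1/2) × 12.5 = 6.250 atm; available 8.35 atm, so CO is limiting.
P(O2) remaining = 8.35 − (1/2) × 12.5 = 2.100 atm
P(gaseous products) = (2)/2 × 12.5 = 12.50 atm
P_total at 574 °C = 2.100 + 12.50 = 14.60 atm
Scaling to 748 K: P = 14.60 × 748/847.15 = 12.89 atm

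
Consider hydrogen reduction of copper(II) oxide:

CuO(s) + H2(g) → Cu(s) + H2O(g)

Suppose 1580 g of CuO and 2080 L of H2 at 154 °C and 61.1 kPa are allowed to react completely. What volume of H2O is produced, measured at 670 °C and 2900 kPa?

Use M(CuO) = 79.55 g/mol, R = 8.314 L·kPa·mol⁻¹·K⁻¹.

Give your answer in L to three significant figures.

53.7 L

n(CuO) = 1580 / 79.55 = 19.86 mol
n(H2) = PV/RT = (61.1 × 2080) / (8.314 × 427.15) = 35.79 mol
For 19.86 mol CuO, stoichiometry requires (1/1) × 19.86 = 19.86 mol H2; 35.79 mol is available, so CuO is limiting.
n(H2O) = (1/1) × 19.86 = 19.86 mol
V(H2O) = nRT/P = 19.86 × 8.314 × 943.15 / 2900 = 53.70 L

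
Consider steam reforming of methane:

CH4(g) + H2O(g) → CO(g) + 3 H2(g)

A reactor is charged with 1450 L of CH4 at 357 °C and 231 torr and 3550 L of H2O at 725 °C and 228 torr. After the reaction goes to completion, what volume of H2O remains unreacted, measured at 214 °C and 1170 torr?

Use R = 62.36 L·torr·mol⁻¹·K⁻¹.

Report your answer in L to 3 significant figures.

116 L

n(CH4) = PV/RT = (231 × 1450) / (62.36 × 630.15) = 8.524 mol
n(H2O) = PV/RT = (228 × 3550) / (62.36 × 998.15) = 13.00 mol
For 8.524 mol CH4, stoichiometry requires (1/1) × 8.524 = 8.524 mol H2O; 13.00 mol is available, so CH4 is limiting.
n(H2O) consumed = (1/1) × 8.524 = 8.524 mol; remaining = 13.00 − 8.524 = 4.476 mol
V(H2O) = nRT/P = 4.476 × 62.36 × 487.15 / 1170 = 116.2 L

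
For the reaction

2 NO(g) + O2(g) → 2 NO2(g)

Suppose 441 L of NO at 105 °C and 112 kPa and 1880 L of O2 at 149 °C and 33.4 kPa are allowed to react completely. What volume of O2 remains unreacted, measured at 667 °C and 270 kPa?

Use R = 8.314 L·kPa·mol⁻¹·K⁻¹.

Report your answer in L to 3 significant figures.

n(NO) = PV/RT = (112 × 441) / (8.314 × 378.15) = 15.71 mol
n(O2) = PV/RT = (33.4 × 1880) / (8.314 × 422.15) = 17.89 mol
For 15.71 mol NO, stoichiometry requires (1/2) × 15.71 = 7.855 mol O2; 17.89 mol is available, so NO is limiting.
n(O2) consumed = (1/2) × 15.71 = 7.855 mol; remaining = 17.89 − 7.855 = 10.04 mol
V(O2) = nRT/P = 10.04 × 8.314 × 940.15 / 270 = 290.7 L

291 L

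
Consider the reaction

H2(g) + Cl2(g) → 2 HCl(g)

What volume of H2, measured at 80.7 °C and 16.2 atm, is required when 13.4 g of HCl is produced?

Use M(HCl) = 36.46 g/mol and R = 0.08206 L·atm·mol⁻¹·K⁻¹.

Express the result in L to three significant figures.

n(HCl) = 13.40 / 36.46 = 0.3675 mol
n(H2) = (1/2) × 0.3675 = 0.1837 mol
V = nRT/P = 0.1837 × 0.08206 × 353.85 / 16.2 = 0.3293 L

0.329 L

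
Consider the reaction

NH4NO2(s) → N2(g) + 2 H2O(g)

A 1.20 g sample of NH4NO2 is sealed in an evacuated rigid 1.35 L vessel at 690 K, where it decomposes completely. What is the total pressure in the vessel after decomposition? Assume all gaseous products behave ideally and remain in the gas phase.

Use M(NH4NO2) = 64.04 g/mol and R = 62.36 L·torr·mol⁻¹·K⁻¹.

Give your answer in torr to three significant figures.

1790 torr

n(NH4NO2) = 1.20 / 64.04 = 0.01874 mol
n(gas produced) = (3/1) × 0.01874 = 0.05622 mol
P = nRT/V = 0.05622 × 62.36 × 690 / 1.35 = 1792 torr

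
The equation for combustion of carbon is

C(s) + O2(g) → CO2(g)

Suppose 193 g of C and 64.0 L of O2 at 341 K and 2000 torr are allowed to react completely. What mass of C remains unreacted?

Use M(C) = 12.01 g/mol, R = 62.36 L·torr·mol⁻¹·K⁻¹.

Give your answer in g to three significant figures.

n(C) = 193 / 12.01 = 16.07 mol
n(O2) = PV/RT = (2000 × 64.0) / (62.36 × 341) = 6.019 mol
For 16.07 mol C, stoichiometry requires (1/1) × 16.07 = 16.07 mol O2; 6.019 mol is available, so O2 is limiting.
n(C) consumed = (1/1) × 6.019 = 6.019 mol; remaining = 16.07 − 6.019 = 10.05 mol
m(C) = 10.05 × 12.01 = 120.7 g

121 g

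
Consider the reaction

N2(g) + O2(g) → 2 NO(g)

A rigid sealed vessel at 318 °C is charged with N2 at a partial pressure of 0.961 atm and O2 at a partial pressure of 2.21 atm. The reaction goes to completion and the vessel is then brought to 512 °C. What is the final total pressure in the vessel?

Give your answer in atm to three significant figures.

At constant V, partial pressures at 318 °C are proportional to moles, so apply stoichiometry directly to pressures.
P(O2) required for 0.961 atm of N2 = (1/1) × 0.961 = 0.9610 atm; available 2.21 atm, so N2 is limiting.
P(O2) remaining = 2.21 − (1/1) × 0.961 = 1.249 atm
P(gaseous products) = (2)/1 × 0.961 = 1.922 atm
P_total at 318 °C = 1.249 + 1.922 = 3.171 atm
Scaling to 512 °C: P = 3.171 × 785.15/591.15 = 4.212 atm

4.21 atm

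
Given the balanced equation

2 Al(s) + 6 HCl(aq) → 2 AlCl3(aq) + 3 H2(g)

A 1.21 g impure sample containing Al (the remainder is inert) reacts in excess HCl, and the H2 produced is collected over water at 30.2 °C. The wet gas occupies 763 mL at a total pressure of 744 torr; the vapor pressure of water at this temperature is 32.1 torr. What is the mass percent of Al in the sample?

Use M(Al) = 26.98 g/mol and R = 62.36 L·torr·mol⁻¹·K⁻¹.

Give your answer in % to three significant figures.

42.7 %

P(H2) = 744 − 32.1 = 711.9 torr
n(H2) = PV/RT = (711.9 × 0.7630) / (62.36 × 303.35) = 0.02871 mol
n(Al) = (2/3) × 0.02871 = 0.01914 mol
m(Al) = 0.01914 × 26.98 = 0.5164 g
%Al = 0.5164 / 1.21 × 100 = 42.68%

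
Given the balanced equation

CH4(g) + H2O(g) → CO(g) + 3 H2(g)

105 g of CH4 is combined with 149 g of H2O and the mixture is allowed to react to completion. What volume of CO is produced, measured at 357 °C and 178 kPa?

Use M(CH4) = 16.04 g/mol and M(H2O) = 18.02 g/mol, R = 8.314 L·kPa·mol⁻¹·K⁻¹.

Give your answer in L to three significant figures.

193 L

n(CH4) = 105 / 16.04 = 6.546 mol
n(H2O) = 149 / 18.02 = 8.269 mol
For 6.546 mol CH4, stoichiometry requires (1/1) × 6.546 = 6.546 mol H2O; 8.269 mol is available, so CH4 is limiting.
n(CO) = (1/1) × 6.546 = 6.546 mol
V(CO) = nRT/P = 6.546 × 8.314 × 630.15 / 178 = 192.7 L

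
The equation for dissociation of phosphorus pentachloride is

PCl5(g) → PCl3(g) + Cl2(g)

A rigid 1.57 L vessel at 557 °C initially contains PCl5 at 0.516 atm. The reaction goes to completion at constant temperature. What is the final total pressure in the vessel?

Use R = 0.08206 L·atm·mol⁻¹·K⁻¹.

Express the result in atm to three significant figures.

1.03 atm

Since T and V are fixed, P_final/P_initial = n_final/n_initial = 2/1.
P_final = (2/1) × 0.516 = 1.032 atm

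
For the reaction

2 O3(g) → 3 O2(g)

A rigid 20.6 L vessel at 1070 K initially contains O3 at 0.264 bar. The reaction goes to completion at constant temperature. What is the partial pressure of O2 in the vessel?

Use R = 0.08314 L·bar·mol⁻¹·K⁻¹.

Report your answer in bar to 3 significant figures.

n(O3)₀ = PV/RT = (0.264 × 20.6) / (0.08314 × 1070) = 0.06113 mol
n(O2) = (3/2) × 0.06113 = 0.09169 mol
P(O2) = nRT/V = 0.09169 × 0.08314 × 1070 / 20.6 = 0.3960 bar

0.396 bar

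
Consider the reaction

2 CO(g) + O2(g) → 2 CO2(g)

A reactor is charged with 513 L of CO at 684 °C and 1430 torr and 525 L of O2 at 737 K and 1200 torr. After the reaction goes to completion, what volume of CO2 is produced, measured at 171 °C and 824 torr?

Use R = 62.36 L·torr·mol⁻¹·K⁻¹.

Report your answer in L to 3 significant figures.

n(CO) = PV/RT = (1430 × 513) / (62.36 × 957.15) = 12.29 mol
n(O2) = PV/RT = (1200 × 525) / (62.36 × 737) = 13.71 mol
For 12.29 mol CO, stoichiometry requires (1/2) × 12.29 = 6.145 mol O2; 13.71 mol is available, so CO is limiting.
n(CO2) = (2/2) × 12.29 = 12.29 mol
V(CO2) = nRT/P = 12.29 × 62.36 × 444.15 / 824 = 413.1 L

413 L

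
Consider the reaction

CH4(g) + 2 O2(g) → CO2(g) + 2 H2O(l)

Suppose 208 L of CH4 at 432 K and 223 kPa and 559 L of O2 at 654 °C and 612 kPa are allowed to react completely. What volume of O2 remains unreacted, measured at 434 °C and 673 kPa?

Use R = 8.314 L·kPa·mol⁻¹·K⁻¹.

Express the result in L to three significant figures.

162 L

n(CH4) = PV/RT = (223 × 208) / (8.314 × 432) = 12.91 mol
n(O2) = PV/RT = (612 × 559) / (8.314 × 927.15) = 44.38 mol
For 12.91 mol CH4, stoichiometry requires (2/1) × 12.91 = 25.82 mol O2; 44.38 mol is available, so CH4 is limiting.
n(O2) consumed = (2/1) × 12.91 = 25.82 mol; remaining = 44.38 − 25.82 = 18.56 mol
V(O2) = nRT/P = 18.56 × 8.314 × 707.15 / 673 = 162.1 L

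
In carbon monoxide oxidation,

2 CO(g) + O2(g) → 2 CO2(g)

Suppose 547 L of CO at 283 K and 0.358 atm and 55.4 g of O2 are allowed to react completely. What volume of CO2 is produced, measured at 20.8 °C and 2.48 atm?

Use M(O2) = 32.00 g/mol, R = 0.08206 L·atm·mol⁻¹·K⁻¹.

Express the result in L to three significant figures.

33.7 L

n(CO) = PV/RT = (0.358 × 547) / (0.08206 × 283) = 8.432 mol
n(O2) = 55.4 / 32.00 = 1.731 mol
For 8.432 mol CO, stoichiometry requires (1/2) × 8.432 = 4.216 mol O2; 1.731 mol is available, so O2 is limiting.
n(CO2) = (2/1) × 1.731 = 3.462 mol
V(CO2) = nRT/P = 3.462 × 0.08206 × 293.95 / 2.48 = 33.67 L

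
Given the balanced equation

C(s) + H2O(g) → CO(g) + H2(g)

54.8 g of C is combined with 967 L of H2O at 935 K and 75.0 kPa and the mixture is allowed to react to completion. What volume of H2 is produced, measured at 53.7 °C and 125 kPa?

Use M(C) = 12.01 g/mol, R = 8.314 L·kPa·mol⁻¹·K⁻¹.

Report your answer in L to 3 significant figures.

n(C) = 54.8 / 12.01 = 4.563 mol
n(H2O) = PV/RT = (75.0 × 967) / (8.314 × 935) = 9.330 mol
For 4.563 mol C, stoichiometry requires (1/1) × 4.563 = 4.563 mol H2O; 9.330 mol is available, so C is limiting.
n(H2) = (1/1) × 4.563 = 4.563 mol
V(H2) = nRT/P = 4.563 × 8.314 × 326.85 / 125 = 99.20 L

99.2 L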